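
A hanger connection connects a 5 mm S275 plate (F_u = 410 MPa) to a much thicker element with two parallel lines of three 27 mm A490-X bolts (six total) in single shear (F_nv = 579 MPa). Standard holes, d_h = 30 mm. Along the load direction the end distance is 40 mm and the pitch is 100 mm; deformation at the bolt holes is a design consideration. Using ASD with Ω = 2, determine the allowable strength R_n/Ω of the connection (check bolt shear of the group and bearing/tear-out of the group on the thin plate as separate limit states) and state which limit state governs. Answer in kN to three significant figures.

327 kN (bearing governs)

Bolt shear: A_b = π·27²/4 = 572.6 mm²; R_n = 579 × 572.6 × 6 × 1 / 1000 = 1989 kN → 1989 / 2 = 995 kN.
Bearing (1.2 l_c t F_u ≤ 2.4 d t F_u): upper limit = 2.4·27·5·410 / 1000 = 132.8 kN.
  Edge l_c = 40 − 30/2 = 25 → r_n = 61.5 kN; interior l_c = 100 − 30 = 70 → r_n = 132.8 kN.
  R_n,bearing = 2·61.5 + 4·132.8 = 654.4 kN → 654.4 / 2 = 327 kN.
Bearing governs: 327 kN.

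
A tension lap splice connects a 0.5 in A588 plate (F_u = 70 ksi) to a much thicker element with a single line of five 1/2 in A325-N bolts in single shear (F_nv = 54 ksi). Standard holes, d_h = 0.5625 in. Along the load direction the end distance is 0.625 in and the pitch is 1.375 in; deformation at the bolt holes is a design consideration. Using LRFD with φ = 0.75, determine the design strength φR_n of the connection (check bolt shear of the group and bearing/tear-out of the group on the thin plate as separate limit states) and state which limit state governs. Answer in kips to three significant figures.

Bolt shear: A_b = π·0.5²/4 = 0.1963 in²; R_n = 54 × 0.1963 × 5 × 1 = 53.01 kips → 0.75 × 53.01 = 39.8 kips.
Bearing (1.2 l_c t F_u ≤ 2.4 d t F_u): upper limit = 2.4·0.5·0.5·70 = 42 kips.
  Edge l_c = 0.625 − 0.5625/2 = 0.3438 → r_n = 14.44 kips; interior l_c = 1.375 − 0.5625 = 0.8125 → r_n = 34.12 kips.
  R_n,bearing = 1·14.44 + 4·34.12 = 150.9 kips → 0.75 × 150.9 = 113 kips.
Bolt shear governs: 39.8 kips.

39.8 kips (bolt shear governs)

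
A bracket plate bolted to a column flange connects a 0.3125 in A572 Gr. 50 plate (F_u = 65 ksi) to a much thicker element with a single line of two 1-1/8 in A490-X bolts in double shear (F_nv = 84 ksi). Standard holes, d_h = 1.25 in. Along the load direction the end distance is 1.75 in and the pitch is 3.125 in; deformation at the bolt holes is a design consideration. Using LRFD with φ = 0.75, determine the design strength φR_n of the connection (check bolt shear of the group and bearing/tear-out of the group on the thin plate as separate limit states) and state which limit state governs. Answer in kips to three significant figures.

Bolt shear: A_b = π·1.125²/4 = 0.994 in²; R_n = 84 × 0.994 × 2 × 2 = 334 kips → 0.75 × 334 = 250 kips.
Bearing (1.2 l_c t F_u ≤ 2.4 d t F_u): upper limit = 2.4·1.125·0.3125·65 = 54.84 kips.
  Edge l_c = 1.75 − 1.25/2 = 1.125 → r_n = 27.42 kips; interior l_c = 3.125 − 1.25 = 1.875 → r_n = 45.7 kips.
  R_n,bearing = 1·27.42 + 1·45.7 = 73.12 kips → 0.75 × 73.12 = 54.8 kips.
Bearing governs: 54.8 kips.

54.8 kips (bearing governs)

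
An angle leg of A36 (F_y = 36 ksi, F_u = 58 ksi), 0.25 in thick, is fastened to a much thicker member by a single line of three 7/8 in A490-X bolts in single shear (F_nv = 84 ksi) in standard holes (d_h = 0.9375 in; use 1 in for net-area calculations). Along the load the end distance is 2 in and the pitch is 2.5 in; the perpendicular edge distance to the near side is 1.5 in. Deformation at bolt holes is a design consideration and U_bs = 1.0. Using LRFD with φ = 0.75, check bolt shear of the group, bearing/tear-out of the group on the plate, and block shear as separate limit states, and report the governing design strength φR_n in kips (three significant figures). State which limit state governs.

Bolt shear: A_b = π·0.875²/4 = 0.6013 in²; R_n = 84 × 0.6013 × 3 × 1 = 151.5 kips → 0.75 × 151.5 = 114 kips.
Bearing: edge l_c = 1.531, r_n = 26.64 kips; interior l_c = 1.562, r_n = 27.19 kips; R_n = 26.64 + 2·27.19 = 81.02 kips → 60.8 kips.
Block shear: A_gv = 1.75, A_nv = 1.125, A_nt = 0.25 in²; R_n = min(0.6F_uA_nv, 0.6F_yA_gv) + U_bs·F_u·A_nt = 52.3 kips → 39.2 kips.
Block shear governs: 39.2 kips.

39.2 kips (block shear governs)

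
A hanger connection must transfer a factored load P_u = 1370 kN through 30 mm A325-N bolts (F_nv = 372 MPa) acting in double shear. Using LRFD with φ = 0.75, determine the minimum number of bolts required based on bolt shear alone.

4 bolts

A_b = π·30²/4 = 706.9 mm².
Per-bolt design strength φR_n = 0.75 × 372 × 706.9 × 2 / 1000 = 394.4 kN.
n ≥ 1370 / 394.4 = 3.473 → use 4 bolts.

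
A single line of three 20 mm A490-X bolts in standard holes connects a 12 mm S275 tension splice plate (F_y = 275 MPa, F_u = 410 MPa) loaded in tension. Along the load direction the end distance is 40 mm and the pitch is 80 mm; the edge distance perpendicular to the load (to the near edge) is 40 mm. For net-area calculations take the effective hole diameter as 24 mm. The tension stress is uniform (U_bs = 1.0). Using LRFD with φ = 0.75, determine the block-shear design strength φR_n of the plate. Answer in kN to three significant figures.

400 kN

Shear plane L_v = 40 + 2·80 = 200 mm; A_gv = 200 × 12 = 2400 mm².
A_nv = (200 − 2.5·24) × 12 = 1680 mm².
A_nt = (40 − 0.5·24) × 12 = 336 mm².
0.6 F_u A_nv = 413.3 kN; 0.6 F_y A_gv = 396 kN → shear yielding governs the shear term.
R_n = 396 + 1.0 × 410 × 336 / 1000 = 533.8 kN.
Design strength φR_n = 0.75 × 533.8 = 400 kN.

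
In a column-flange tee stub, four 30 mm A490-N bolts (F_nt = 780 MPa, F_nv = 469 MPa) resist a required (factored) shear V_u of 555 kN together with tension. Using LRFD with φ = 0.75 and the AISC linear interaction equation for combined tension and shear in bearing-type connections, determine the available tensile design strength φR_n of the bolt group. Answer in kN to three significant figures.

A_b = π·30²/4 = 706.9 mm²; f_rv = 555 × 1000 / (4 × 706.9) = 196.3 MPa.
F'_nt = 1.3 F_nt − (F_nt / φF_nv) f_rv = 1.3·780 − (780/(0.75·469))·196.3 = 578.7 MPa, capped at F_nt → F'_nt = 578.7 MPa.
R_n = F'_nt · A_b · n = 578.7 × 706.9 × 4 / 1000 = 1636 kN.
Design strength φR_n = 0.75 × 1636 = 1230 kN.

1230 kN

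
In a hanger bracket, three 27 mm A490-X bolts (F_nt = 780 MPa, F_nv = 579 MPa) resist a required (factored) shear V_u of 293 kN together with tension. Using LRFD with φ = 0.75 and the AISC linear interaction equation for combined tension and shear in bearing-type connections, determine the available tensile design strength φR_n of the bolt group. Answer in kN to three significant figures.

912 kN

A_b = π·27²/4 = 572.6 mm²; f_rv = 293 × 1000 / (3 × 572.6) = 170.6 MPa.
F'_nt = 1.3 F_nt − (F_nt / φF_nv) f_rv = 1.3·780 − (780/(0.75·579))·170.6 = 707.6 MPa, capped at F_nt → F'_nt = 707.6 MPa.
R_n = F'_nt · A_b · n = 707.6 × 572.6 × 3 / 1000 = 1215 kN.
Design strength φR_n = 0.75 × 1215 = 912 kN.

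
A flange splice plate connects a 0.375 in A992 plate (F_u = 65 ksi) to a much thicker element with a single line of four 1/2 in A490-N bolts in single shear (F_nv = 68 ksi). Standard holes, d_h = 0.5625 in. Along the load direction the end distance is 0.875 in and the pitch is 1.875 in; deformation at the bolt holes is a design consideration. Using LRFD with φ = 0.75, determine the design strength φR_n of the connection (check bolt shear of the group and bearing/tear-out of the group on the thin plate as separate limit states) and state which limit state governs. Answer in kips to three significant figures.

40.1 kips (bolt shear governs)

Bolt shear: A_b = π·0.5²/4 = 0.1963 in²; R_n = 68 × 0.1963 × 4 × 1 = 53.41 kips → 0.75 × 53.41 = 40.1 kips.
Bearing (1.2 l_c t F_u ≤ 2.4 d t F_u): upper limit = 2.4·0.5·0.375·65 = 29.25 kips.
  Edge l_c = 0.875 − 0.5625/2 = 0.5938 → r_n = 17.37 kips; interior l_c = 1.875 − 0.5625 = 1.312 → r_n = 29.25 kips.
  R_n,bearing = 1·17.37 + 3·29.25 = 105.1 kips → 0.75 × 105.1 = 78.8 kips.
Bolt shear governs: 40.1 kips.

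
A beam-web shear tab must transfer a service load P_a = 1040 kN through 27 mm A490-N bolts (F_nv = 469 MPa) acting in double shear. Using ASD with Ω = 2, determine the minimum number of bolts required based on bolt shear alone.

A_b = π·27²/4 = 572.6 mm².
Per-bolt allowable strength R_n/Ω = 469 × 572.6 × 2 / 1000 / 2 = 268.5 kN.
n ≥ 1040 / 268.5 = 3.873 → use 4 bolts.

4 bolts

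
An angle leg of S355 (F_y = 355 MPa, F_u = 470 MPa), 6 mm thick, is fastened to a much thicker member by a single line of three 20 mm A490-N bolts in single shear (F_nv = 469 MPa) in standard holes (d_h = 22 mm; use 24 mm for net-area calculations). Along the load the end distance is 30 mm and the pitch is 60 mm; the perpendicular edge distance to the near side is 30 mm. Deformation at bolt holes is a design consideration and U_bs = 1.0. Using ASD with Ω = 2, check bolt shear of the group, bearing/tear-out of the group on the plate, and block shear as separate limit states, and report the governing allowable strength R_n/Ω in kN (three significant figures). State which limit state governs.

Bolt shear: A_b = π·20²/4 = 314.2 mm²; R_n = 469 × 314.2 × 3 × 1 / 1000 = 442 kN → 442 / 2 = 221 kN.
Bearing: edge l_c = 19, r_n = 64.3 kN; interior l_c = 38, r_n = 128.6 kN; R_n = 64.3 + 2·128.6 = 321.5 kN → 161 kN.
Block shear: A_gv = 900, A_nv = 540, A_nt = 108 mm²; R_n = min(0.6F_uA_nv, 0.6F_yA_gv) + U_bs·F_u·A_nt = 203 kN → 102 kN.
Block shear governs: 102 kN.

102 kN (block shear governs)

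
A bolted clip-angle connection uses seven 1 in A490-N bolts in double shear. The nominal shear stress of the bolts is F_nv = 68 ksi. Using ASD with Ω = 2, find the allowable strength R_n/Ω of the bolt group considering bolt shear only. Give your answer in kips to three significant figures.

A_b = π × 1² / 4 = 0.7854 in².
R_n = F_nv · A_b · n · n_s = 68 × 0.7854 × 7 × 2 = 747.7 kips.
Allowable strength R_n/Ω = 747.7 / 2 = 374 kips.

374 kips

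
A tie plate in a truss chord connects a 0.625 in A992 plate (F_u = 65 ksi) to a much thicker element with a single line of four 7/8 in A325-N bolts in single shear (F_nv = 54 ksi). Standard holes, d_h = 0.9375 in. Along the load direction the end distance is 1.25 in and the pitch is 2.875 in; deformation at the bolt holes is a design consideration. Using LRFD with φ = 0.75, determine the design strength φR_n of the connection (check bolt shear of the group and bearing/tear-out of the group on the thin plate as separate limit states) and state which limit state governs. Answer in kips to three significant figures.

97.4 kips (bolt shear governs)

Bolt shear: A_b = π·0.875²/4 = 0.6013 in²; R_n = 54 × 0.6013 × 4 × 1 = 129.9 kips → 0.75 × 129.9 = 97.4 kips.
Bearing (1.2 l_c t F_u ≤ 2.4 d t F_u): upper limit = 2.4·0.875·0.625·65 = 85.31 kips.
  Edge l_c = 1.25 − 0.9375/2 = 0.7812 → r_n = 38.09 kips; interior l_c = 2.875 − 0.9375 = 1.938 → r_n = 85.31 kips.
  R_n,bearing = 1·38.09 + 3·85.31 = 294 kips → 0.75 × 294 = 221 kips.
Bolt shear governs: 97.4 kips.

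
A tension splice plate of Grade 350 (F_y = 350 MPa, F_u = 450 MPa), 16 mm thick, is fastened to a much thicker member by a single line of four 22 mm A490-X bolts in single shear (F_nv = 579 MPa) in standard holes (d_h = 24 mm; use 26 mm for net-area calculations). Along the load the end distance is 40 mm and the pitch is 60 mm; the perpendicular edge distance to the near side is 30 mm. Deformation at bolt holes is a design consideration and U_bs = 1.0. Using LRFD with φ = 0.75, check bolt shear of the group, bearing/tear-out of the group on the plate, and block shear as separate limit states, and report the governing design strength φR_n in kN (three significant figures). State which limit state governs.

Bolt shear: A_b = π·22²/4 = 380.1 mm²; R_n = 579 × 380.1 × 4 × 1 / 1000 = 880.4 kN → 0.75 × 880.4 = 660 kN.
Bearing: edge l_c = 28, r_n = 241.9 kN; interior l_c = 36, r_n = 311 kN; R_n = 241.9 + 3·311 = 1175 kN → 881 kN.
Block shear: A_gv = 3520, A_nv = 2064, A_nt = 272 mm²; R_n = min(0.6F_uA_nv, 0.6F_yA_gv) + U_bs·F_u·A_nt = 679.7 kN → 510 kN.
Block shear governs: 510 kN.

510 kN (block shear governs)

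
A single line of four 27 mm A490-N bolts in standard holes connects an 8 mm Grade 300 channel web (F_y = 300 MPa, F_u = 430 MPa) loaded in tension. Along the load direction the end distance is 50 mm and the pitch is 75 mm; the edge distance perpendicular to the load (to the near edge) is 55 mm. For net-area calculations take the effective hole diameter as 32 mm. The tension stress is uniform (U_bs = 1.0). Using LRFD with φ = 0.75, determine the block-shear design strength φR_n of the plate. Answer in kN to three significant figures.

353 kN

Shear plane L_v = 50 + 3·75 = 275 mm; A_gv = 275 × 8 = 2200 mm².
A_nv = (275 − 3.5·32) × 8 = 1304 mm².
A_nt = (55 − 0.5·32) × 8 = 312 mm².
0.6 F_u A_nv = 336.4 kN; 0.6 F_y A_gv = 396 kN → shear rupture governs the shear term.
R_n = 336.4 + 1.0 × 430 × 312 / 1000 = 470.6 kN.
Design strength φR_n = 0.75 × 470.6 = 353 kN.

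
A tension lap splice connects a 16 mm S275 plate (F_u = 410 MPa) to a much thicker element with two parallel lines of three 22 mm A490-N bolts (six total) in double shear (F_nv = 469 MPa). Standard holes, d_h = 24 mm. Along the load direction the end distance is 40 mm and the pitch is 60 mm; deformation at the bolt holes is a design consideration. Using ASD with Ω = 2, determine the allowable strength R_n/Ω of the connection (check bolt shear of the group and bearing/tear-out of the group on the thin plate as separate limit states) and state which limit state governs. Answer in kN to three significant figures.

787 kN (bearing governs)

Bolt shear: A_b = π·22²/4 = 380.1 mm²; R_n = 469 × 380.1 × 6 × 2 / 1000 = 2139 kN → 2139 / 2 = 1070 kN.
Bearing (1.2 l_c t F_u ≤ 2.4 d t F_u): upper limit = 2.4·22·16·410 / 1000 = 346.4 kN.
  Edge l_c = 40 − 24/2 = 28 → r_n = 220.4 kN; interior l_c = 60 − 24 = 36 → r_n = 283.4 kN.
  R_n,bearing = 2·220.4 + 4·283.4 = 1574 kN → 1574 / 2 = 787 kN.
Bearing governs: 787 kN.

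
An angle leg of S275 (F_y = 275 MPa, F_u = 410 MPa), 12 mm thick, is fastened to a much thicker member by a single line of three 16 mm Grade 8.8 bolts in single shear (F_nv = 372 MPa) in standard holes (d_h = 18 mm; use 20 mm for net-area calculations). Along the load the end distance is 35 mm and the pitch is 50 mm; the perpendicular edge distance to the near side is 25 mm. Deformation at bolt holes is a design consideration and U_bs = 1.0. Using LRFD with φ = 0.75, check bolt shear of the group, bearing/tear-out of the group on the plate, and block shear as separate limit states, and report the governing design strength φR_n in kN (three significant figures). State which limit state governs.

Bolt shear: A_b = π·16²/4 = 201.1 mm²; R_n = 372 × 201.1 × 3 × 1 / 1000 = 224.4 kN → 0.75 × 224.4 = 168 kN.
Bearing: edge l_c = 26, r_n = 153.5 kN; interior l_c = 32, r_n = 188.9 kN; R_n = 153.5 + 2·188.9 = 531.4 kN → 399 kN.
Block shear: A_gv = 1620, A_nv = 1020, A_nt = 180 mm²; R_n = min(0.6F_uA_nv, 0.6F_yA_gv) + U_bs·F_u·A_nt = 324.7 kN → 244 kN.
Bolt shear governs: 168 kN.

168 kN (bolt shear governs)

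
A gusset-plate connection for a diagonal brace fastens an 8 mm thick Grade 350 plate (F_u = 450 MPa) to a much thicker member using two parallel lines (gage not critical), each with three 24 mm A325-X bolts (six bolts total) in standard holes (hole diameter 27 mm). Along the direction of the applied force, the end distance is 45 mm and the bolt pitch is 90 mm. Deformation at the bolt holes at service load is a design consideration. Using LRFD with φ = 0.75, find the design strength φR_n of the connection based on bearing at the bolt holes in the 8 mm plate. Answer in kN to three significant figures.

Per bolt r_n = 1.2 l_c t F_u ≤ 2.4 d t F_u; upper limit = 2.4 × 24 × 8 × 450 / 1000 = 207.4 kN.
Edge bolt: l_c = 45 − 27/2 = 31.5 mm → 1.2 × 31.5 × 8 × 450 / 1000 = 136.1 → r_n = 136.1 kN.
Interior bolts: l_c = 90 − 27 = 63 mm → 1.2 × 63 × 8 × 450 / 1000 = 272.2 → r_n = 207.4 kN.
R_n = 2 × 136.1 + 4 × 207.4 = 1102 kN.
Design strength φR_n = 0.75 × 1102 = 826 kN.

826 kN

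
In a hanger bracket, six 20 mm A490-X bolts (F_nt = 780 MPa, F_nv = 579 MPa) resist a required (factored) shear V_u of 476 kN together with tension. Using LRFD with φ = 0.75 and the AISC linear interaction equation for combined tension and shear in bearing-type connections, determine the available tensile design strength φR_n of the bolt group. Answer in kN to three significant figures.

792 kN

A_b = π·20²/4 = 314.2 mm²; f_rv = 476 × 1000 / (6 × 314.2) = 252.5 MPa.
F'_nt = 1.3 F_nt − (F_nt / φF_nv) f_rv = 1.3·780 − (780/(0.75·579))·252.5 = 560.4 MPa, capped at F_nt → F'_nt = 560.4 MPa.
R_n = F'_nt · A_b · n = 560.4 × 314.2 × 6 / 1000 = 1056 kN.
Design strength φR_n = 0.75 × 1056 = 792 kN.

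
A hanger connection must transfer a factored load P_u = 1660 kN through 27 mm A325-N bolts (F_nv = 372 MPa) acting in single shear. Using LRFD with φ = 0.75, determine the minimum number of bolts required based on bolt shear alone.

11 bolts

A_b = π·27²/4 = 572.6 mm².
Per-bolt design strength φR_n = 0.75 × 372 × 572.6 × 1 / 1000 = 159.7 kN.
n ≥ 1660 / 159.7 = 10.39 → use 11 bolts.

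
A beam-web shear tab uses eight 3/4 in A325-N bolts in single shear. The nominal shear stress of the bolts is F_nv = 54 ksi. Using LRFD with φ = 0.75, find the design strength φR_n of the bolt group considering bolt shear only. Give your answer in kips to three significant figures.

143 kips

A_b = π × 0.75² / 4 = 0.4418 in².
R_n = F_nv · A_b · n · n_s = 54 × 0.4418 × 8 × 1 = 190.9 kips.
Design strength φR_n = 0.75 × 190.9 = 143 kips.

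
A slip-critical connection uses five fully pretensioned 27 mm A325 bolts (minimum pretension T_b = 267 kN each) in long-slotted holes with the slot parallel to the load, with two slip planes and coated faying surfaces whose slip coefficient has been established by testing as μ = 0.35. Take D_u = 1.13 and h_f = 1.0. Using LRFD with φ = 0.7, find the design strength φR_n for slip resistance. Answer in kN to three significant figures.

739 kN

R_n = μ · D_u · h_f · T_b · n_s · n_b = 0.35 × 1.13 × 1.0 × 267 × 2 × 5 = 1056 kN.
Design strength φR_n = 0.7 × 1056 = 739 kN.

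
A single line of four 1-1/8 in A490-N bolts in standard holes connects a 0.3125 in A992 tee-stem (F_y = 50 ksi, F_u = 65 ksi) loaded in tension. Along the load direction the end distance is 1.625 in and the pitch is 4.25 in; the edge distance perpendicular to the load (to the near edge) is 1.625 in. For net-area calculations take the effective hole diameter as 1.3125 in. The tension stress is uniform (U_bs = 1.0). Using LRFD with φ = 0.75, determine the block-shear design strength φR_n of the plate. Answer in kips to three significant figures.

Shear plane L_v = 1.625 + 3·4.25 = 14.38 in; A_gv = 14.38 × 0.3125 = 4.492 in².
A_nv = (14.38 − 3.5·1.3125) × 0.3125 = 3.057 in².
A_nt = (1.625 − 0.5·1.3125) × 0.3125 = 0.3027 in².
0.6 F_u A_nv = 119.2 kips; 0.6 F_y A_gv = 134.8 kips → shear rupture governs the shear term.
R_n = 119.2 + 1.0 × 65 × 0.3027 = 138.9 kips.
Design strength φR_n = 0.75 × 138.9 = 104 kips.

104 kips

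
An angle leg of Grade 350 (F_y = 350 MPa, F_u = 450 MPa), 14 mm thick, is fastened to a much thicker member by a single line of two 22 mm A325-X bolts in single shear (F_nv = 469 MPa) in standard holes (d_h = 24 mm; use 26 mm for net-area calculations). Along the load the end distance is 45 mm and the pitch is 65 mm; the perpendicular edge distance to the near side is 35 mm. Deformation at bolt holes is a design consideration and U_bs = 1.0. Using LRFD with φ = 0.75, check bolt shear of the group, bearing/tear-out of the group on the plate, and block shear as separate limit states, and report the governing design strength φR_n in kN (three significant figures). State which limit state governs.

267 kN (bolt shear governs)

Bolt shear: A_b = π·22²/4 = 380.1 mm²; R_n = 469 × 380.1 × 2 × 1 / 1000 = 356.6 kN → 0.75 × 356.6 = 267 kN.
Bearing: edge l_c = 33, r_n = 249.5 kN; interior l_c = 41, r_n = 310 kN; R_n = 249.5 + 1·310 = 559.4 kN → 420 kN.
Block shear: A_gv = 1540, A_nv = 994, A_nt = 308 mm²; R_n = min(0.6F_uA_nv, 0.6F_yA_gv) + U_bs·F_u·A_nt = 407 kN → 305 kN.
Bolt shear governs: 267 kN.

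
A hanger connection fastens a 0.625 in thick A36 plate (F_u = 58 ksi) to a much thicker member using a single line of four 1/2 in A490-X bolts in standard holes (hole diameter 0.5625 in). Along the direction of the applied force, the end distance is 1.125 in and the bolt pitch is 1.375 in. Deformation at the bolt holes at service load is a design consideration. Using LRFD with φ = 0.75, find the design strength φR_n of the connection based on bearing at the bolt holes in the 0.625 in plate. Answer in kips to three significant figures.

107 kips

Per bolt r_n = 1.2 l_c t F_u ≤ 2.4 d t F_u; upper limit = 2.4 × 0.5 × 0.625 × 58 = 43.5 kips.
Edge bolt: l_c = 1.125 − 0.5625/2 = 0.8438 in → 1.2 × 0.8438 × 0.625 × 58 = 36.7 → r_n = 36.7 kips.
Interior bolts: l_c = 1.375 − 0.5625 = 0.8125 in → 1.2 × 0.8125 × 0.625 × 58 = 35.34 → r_n = 35.34 kips.
R_n = 1 × 36.7 + 3 × 35.34 = 142.7 kips.
Design strength φR_n = 0.75 × 142.7 = 107 kips.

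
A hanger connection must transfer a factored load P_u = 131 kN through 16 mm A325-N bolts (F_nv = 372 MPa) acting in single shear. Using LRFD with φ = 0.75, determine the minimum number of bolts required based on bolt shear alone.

A_b = π·16²/4 = 201.1 mm².
Per-bolt design strength φR_n = 0.75 × 372 × 201.1 × 1 / 1000 = 56.1 kN.
n ≥ 131 / 56.1 = 2.335 → use 3 bolts.

3 bolts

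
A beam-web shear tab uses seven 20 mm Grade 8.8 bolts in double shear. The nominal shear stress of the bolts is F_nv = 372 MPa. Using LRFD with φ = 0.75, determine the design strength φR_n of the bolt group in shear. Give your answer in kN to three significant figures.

A_b = π × 20² / 4 = 314.2 mm².
R_n = F_nv · A_b · n · n_s = 372 × 314.2 × 7 × 2 / 1000 = 1636 kN.
Design strength φR_n = 0.75 × 1636 = 1230 kN.

1230 kN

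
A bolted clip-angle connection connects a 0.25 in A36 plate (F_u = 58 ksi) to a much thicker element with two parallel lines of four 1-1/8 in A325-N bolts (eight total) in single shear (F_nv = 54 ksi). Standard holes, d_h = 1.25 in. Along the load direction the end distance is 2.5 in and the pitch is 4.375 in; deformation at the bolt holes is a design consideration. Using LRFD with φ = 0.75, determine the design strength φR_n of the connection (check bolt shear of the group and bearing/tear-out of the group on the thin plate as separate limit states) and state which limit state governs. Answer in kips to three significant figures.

Bolt shear: A_b = π·1.125²/4 = 0.994 in²; R_n = 54 × 0.994 × 8 × 1 = 429.4 kips → 0.75 × 429.4 = 322 kips.
Bearing (1.2 l_c t F_u ≤ 2.4 d t F_u): upper limit = 2.4·1.125·0.25·58 = 39.15 kips.
  Edge l_c = 2.5 − 1.25/2 = 1.875 → r_n = 32.62 kips; interior l_c = 4.375 − 1.25 = 3.125 → r_n = 39.15 kips.
  R_n,bearing = 2·32.62 + 6·39.15 = 300.1 kips → 0.75 × 300.1 = 225 kips.
Bearing governs: 225 kips.

225 kips (bearing governs)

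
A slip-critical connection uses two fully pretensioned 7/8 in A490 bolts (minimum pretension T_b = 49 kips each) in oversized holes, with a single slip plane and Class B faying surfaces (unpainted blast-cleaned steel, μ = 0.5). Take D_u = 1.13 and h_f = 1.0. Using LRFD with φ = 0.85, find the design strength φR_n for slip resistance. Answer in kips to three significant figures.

R_n = μ · D_u · h_f · T_b · n_s · n_b = 0.5 × 1.13 × 1.0 × 49 × 1 × 2 = 55.37 kips.
Design strength φR_n = 0.85 × 55.37 = 47.1 kips.

47.1 kips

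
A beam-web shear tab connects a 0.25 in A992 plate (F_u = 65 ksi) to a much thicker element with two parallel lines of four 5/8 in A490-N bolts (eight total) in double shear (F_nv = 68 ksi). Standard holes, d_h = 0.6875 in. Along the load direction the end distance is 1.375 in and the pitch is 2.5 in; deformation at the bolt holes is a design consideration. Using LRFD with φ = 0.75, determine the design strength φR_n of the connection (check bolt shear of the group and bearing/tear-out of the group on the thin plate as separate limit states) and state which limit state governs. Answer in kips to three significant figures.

Bolt shear: A_b = π·0.625²/4 = 0.3068 in²; R_n = 68 × 0.3068 × 8 × 2 = 333.8 kips → 0.75 × 333.8 = 250 kips.
Bearing (1.2 l_c t F_u ≤ 2.4 d t F_u): upper limit = 2.4·0.625·0.25·65 = 24.38 kips.
  Edge l_c = 1.375 − 0.6875/2 = 1.031 → r_n = 20.11 kips; interior l_c = 2.5 − 0.6875 = 1.812 → r_n = 24.38 kips.
  R_n,bearing = 2·20.11 + 6·24.38 = 186.5 kips → 0.75 × 186.5 = 140 kips.
Bearing governs: 140 kips.

140 kips (bearing governs)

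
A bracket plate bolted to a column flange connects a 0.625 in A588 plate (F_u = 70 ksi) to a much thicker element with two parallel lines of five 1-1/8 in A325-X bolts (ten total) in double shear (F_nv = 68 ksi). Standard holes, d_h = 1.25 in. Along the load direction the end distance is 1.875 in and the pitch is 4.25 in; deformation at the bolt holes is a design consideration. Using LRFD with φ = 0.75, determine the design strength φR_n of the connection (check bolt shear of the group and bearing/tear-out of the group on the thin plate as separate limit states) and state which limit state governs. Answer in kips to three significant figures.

807 kips (bearing governs)

Bolt shear: A_b = π·1.125²/4 = 0.994 in²; R_n = 68 × 0.994 × 10 × 2 = 1352 kips → 0.75 × 1352 = 1010 kips.
Bearing (1.2 l_c t F_u ≤ 2.4 d t F_u): upper limit = 2.4·1.125·0.625·70 = 118.1 kips.
  Edge l_c = 1.875 − 1.25/2 = 1.25 → r_n = 65.62 kips; interior l_c = 4.25 − 1.25 = 3 → r_n = 118.1 kips.
  R_n,bearing = 2·65.62 + 8·118.1 = 1076 kips → 0.75 × 1076 = 807 kips.
Bearing governs: 807 kips.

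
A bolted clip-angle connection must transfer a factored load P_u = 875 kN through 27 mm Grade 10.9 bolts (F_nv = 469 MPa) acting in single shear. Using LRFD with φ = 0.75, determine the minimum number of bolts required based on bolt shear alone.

5 bolts

A_b = π·27²/4 = 572.6 mm².
Per-bolt design strength φR_n = 0.75 × 469 × 572.6 × 1 / 1000 = 201.4 kN.
n ≥ 875 / 201.4 = 4.345 → use 5 bolts.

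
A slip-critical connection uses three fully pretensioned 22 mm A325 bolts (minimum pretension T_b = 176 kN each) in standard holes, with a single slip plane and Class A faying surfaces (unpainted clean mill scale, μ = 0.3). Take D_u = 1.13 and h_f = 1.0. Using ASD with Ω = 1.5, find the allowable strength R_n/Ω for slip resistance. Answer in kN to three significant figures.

R_n = μ · D_u · h_f · T_b · n_s · n_b = 0.3 × 1.13 × 1.0 × 176 × 1 × 3 = 179 kN.
Allowable strength R_n/Ω = 179 / 1.5 = 119 kN.

119 kN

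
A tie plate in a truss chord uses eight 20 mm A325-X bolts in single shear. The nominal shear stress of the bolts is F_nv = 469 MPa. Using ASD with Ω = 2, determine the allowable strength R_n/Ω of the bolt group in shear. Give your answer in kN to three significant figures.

A_b = π × 20² / 4 = 314.2 mm².
R_n = F_nv · A_b · n · n_s = 469 × 314.2 × 8 × 1 / 1000 = 1179 kN.
Allowable strength R_n/Ω = 1179 / 2 = 589 kN.

589 kN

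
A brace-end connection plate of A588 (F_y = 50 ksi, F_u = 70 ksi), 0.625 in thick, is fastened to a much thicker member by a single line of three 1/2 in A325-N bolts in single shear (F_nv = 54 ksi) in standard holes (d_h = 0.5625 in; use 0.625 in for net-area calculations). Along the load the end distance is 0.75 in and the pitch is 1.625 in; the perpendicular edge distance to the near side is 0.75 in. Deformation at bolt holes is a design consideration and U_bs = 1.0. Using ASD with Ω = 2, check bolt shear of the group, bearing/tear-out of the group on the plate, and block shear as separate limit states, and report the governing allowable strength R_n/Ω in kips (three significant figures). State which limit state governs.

15.9 kips (bolt shear governs)

Bolt shear: A_b = π·0.5²/4 = 0.1963 in²; R_n = 54 × 0.1963 × 3 × 1 = 31.81 kips → 31.81 / 2 = 15.9 kips.
Bearing: edge l_c = 0.4688, r_n = 24.61 kips; interior l_c = 1.062, r_n = 52.5 kips; R_n = 24.61 + 2·52.5 = 129.6 kips → 64.8 kips.
Block shear: A_gv = 2.5, A_nv = 1.523, A_nt = 0.2734 in²; R_n = min(0.6F_uA_nv, 0.6F_yA_gv) + U_bs·F_u·A_nt = 83.12 kips → 41.6 kips.
Bolt shear governs: 15.9 kips.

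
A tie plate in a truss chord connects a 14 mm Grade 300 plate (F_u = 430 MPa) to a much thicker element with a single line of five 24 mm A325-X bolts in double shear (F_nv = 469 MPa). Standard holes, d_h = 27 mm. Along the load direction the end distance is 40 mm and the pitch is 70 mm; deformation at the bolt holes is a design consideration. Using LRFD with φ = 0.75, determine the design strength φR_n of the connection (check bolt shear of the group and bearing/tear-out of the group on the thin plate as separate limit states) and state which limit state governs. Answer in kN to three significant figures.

1080 kN (bearing governs)

Bolt shear: A_b = π·24²/4 = 452.4 mm²; R_n = 469 × 452.4 × 5 × 2 / 1000 = 2122 kN → 0.75 × 2122 = 1590 kN.
Bearing (1.2 l_c t F_u ≤ 2.4 d t F_u): upper limit = 2.4·24·14·430 / 1000 = 346.8 kN.
  Edge l_c = 40 − 27/2 = 26.5 → r_n = 191.4 kN; interior l_c = 70 − 27 = 43 → r_n = 310.6 kN.
  R_n,bearing = 1·191.4 + 4·310.6 = 1434 kN → 0.75 × 1434 = 1080 kN.
Bearing governs: 1080 kN.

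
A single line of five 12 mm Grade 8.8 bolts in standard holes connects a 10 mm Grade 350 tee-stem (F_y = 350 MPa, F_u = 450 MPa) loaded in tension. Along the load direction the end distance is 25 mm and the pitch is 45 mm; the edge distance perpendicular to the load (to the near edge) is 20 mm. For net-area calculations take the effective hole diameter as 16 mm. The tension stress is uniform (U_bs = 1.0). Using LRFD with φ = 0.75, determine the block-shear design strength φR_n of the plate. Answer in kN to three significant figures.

Shear plane L_v = 25 + 4·45 = 205 mm; A_gv = 205 × 10 = 2050 mm².
A_nv = (205 − 4.5·16) × 10 = 1330 mm².
A_nt = (20 − 0.5·16) × 10 = 120 mm².
0.6 F_u A_nv = 359.1 kN; 0.6 F_y A_gv = 430.5 kN → shear rupture governs the shear term.
R_n = 359.1 + 1.0 × 450 × 120 / 1000 = 413.1 kN.
Design strength φR_n = 0.75 × 413.1 = 310 kN.

310 kN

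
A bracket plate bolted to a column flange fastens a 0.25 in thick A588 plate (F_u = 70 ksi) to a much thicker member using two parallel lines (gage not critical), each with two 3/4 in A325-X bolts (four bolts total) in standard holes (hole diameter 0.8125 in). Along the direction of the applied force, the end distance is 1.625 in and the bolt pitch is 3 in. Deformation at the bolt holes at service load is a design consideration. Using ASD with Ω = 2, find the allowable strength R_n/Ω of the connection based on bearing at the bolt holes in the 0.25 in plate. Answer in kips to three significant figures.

Per bolt r_n = 1.2 l_c t F_u ≤ 2.4 d t F_u; upper limit = 2.4 × 0.75 × 0.25 × 70 = 31.5 kips.
Edge bolt: l_c = 1.625 − 0.8125/2 = 1.219 in → 1.2 × 1.219 × 0.25 × 70 = 25.59 → r_n = 25.59 kips.
Interior bolts: l_c = 3 − 0.8125 = 2.188 in → 1.2 × 2.188 × 0.25 × 70 = 45.94 → r_n = 31.5 kips.
R_n = 2 × 25.59 + 2 × 31.5 = 114.2 kips.
Allowable strength R_n/Ω = 114.2 / 2 = 57.1 kips.

57.1 kips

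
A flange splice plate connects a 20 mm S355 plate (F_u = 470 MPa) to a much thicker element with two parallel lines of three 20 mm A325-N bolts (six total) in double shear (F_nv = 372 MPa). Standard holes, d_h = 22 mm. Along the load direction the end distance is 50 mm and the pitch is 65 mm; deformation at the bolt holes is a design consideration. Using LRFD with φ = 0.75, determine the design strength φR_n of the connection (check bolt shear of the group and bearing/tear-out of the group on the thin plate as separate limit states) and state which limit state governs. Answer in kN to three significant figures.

Bolt shear: A_b = π·20²/4 = 314.2 mm²; R_n = 372 × 314.2 × 6 × 2 / 1000 = 1402 kN → 0.75 × 1402 = 1050 kN.
Bearing (1.2 l_c t F_u ≤ 2.4 d t F_u): upper limit = 2.4·20·20·470 / 1000 = 451.2 kN.
  Edge l_c = 50 − 22/2 = 39 → r_n = 439.9 kN; interior l_c = 65 − 22 = 43 → r_n = 451.2 kN.
  R_n,bearing = 2·439.9 + 4·451.2 = 2685 kN → 0.75 × 2685 = 2010 kN.
Bolt shear governs: 1050 kN.

1050 kN (bolt shear governs)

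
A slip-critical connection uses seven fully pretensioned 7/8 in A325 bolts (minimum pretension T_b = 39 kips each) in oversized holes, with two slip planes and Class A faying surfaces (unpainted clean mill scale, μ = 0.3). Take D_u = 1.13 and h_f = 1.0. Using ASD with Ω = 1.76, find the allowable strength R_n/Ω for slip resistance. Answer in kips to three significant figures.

R_n = μ · D_u · h_f · T_b · n_s · n_b = 0.3 × 1.13 × 1.0 × 39 × 2 × 7 = 185.1 kips.
Allowable strength R_n/Ω = 185.1 / 1.76 = 105 kips.

105 kips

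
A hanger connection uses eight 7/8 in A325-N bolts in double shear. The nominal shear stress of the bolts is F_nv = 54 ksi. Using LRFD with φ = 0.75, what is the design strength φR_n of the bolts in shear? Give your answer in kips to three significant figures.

A_b = π × 0.875² / 4 = 0.6013 in².
R_n = F_nv · A_b · n · n_s = 54 × 0.6013 × 8 × 2 = 519.5 kips.
Design strength φR_n = 0.75 × 519.5 = 390 kips.

390 kips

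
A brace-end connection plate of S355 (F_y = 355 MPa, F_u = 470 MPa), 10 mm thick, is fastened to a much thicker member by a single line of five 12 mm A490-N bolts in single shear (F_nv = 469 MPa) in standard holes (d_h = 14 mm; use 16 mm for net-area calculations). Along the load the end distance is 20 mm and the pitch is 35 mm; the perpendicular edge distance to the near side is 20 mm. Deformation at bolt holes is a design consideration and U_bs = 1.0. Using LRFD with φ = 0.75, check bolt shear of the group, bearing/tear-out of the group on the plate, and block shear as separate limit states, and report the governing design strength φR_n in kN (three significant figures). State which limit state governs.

Bolt shear: A_b = π·12²/4 = 113.1 mm²; R_n = 469 × 113.1 × 5 × 1 / 1000 = 265.2 kN → 0.75 × 265.2 = 199 kN.
Bearing: edge l_c = 13, r_n = 73.32 kN; interior l_c = 21, r_n = 118.4 kN; R_n = 73.32 + 4·118.4 = 547.1 kN → 410 kN.
Block shear: A_gv = 1600, A_nv = 880, A_nt = 120 mm²; R_n = min(0.6F_uA_nv, 0.6F_yA_gv) + U_bs·F_u·A_nt = 304.6 kN → 228 kN.
Bolt shear governs: 199 kN.

199 kN (bolt shear governs)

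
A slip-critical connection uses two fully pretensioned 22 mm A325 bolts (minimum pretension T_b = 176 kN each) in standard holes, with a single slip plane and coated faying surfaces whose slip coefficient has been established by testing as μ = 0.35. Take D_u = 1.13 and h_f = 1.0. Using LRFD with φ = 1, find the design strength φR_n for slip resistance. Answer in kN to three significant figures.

R_n = μ · D_u · h_f · T_b · n_s · n_b = 0.35 × 1.13 × 1.0 × 176 × 1 × 2 = 139.2 kN.
Design strength φR_n = 1 × 139.2 = 139 kN.

139 kN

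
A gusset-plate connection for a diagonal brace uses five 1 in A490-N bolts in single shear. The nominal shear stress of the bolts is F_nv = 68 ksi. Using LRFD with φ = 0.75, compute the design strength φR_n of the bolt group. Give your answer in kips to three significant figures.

A_b = π × 1² / 4 = 0.7854 in².
R_n = F_nv · A_b · n · n_s = 68 × 0.7854 × 5 × 1 = 267 kips.
Design strength φR_n = 0.75 × 267 = 200 kips.

200 kips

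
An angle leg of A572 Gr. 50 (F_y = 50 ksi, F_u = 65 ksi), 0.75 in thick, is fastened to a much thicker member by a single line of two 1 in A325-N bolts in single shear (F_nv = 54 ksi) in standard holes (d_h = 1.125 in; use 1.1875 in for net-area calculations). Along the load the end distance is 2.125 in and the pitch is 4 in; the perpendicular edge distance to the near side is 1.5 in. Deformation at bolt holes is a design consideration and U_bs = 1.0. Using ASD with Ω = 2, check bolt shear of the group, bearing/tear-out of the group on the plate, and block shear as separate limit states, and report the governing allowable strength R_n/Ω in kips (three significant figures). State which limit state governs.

42.4 kips (bolt shear governs)

Bolt shear: A_b = π·1²/4 = 0.7854 in²; R_n = 54 × 0.7854 × 2 × 1 = 84.82 kips → 84.82 / 2 = 42.4 kips.
Bearing: edge l_c = 1.562, r_n = 91.41 kips; interior l_c = 2.875, r_n = 117 kips; R_n = 91.41 + 1·117 = 208.4 kips → 104 kips.
Block shear: A_gv = 4.594, A_nv = 3.258, A_nt = 0.6797 in²; R_n = min(0.6F_uA_nv, 0.6F_yA_gv) + U_bs·F_u·A_nt = 171.2 kips → 85.6 kips.
Bolt shear governs: 42.4 kips.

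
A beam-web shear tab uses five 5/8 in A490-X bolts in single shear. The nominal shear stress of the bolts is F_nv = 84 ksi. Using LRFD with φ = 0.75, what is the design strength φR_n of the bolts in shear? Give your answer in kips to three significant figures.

A_b = π × 0.625² / 4 = 0.3068 in².
R_n = F_nv · A_b · n · n_s = 84 × 0.3068 × 5 × 1 = 128.9 kips.
Design strength φR_n = 0.75 × 128.9 = 96.6 kips.

96.6 kips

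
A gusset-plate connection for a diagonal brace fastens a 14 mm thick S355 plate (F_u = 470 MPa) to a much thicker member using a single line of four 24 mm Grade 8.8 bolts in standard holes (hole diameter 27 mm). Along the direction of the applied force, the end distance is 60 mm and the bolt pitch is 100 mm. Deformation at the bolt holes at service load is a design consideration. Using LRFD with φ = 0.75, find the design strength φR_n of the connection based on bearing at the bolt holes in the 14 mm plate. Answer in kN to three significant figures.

Per bolt r_n = 1.2 l_c t F_u ≤ 2.4 d t F_u; upper limit = 2.4 × 24 × 14 × 470 / 1000 = 379 kN.
Edge bolt: l_c = 60 − 27/2 = 46.5 mm → 1.2 × 46.5 × 14 × 470 / 1000 = 367.2 → r_n = 367.2 kN.
Interior bolts: l_c = 100 − 27 = 73 mm → 1.2 × 73 × 14 × 470 / 1000 = 576.4 → r_n = 379 kN.
R_n = 1 × 367.2 + 3 × 379 = 1504 kN.
Design strength φR_n = 0.75 × 1504 = 1130 kN.

1130 kN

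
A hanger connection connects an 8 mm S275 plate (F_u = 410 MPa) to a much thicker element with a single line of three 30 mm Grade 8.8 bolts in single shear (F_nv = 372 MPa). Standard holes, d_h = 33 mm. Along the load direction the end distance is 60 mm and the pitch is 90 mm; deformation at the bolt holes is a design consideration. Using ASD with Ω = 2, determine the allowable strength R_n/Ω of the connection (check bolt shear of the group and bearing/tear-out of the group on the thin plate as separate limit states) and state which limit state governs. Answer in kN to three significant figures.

310 kN (bearing governs)

Bolt shear: A_b = π·30²/4 = 706.9 mm²; R_n = 372 × 706.9 × 3 × 1 / 1000 = 788.9 kN → 788.9 / 2 = 394 kN.
Bearing (1.2 l_c t F_u ≤ 2.4 d t F_u): upper limit = 2.4·30·8·410 / 1000 = 236.2 kN.
  Edge l_c = 60 − 33/2 = 43.5 → r_n = 171.2 kN; interior l_c = 90 − 33 = 57 → r_n = 224.4 kN.
  R_n,bearing = 1·171.2 + 2·224.4 = 619.9 kN → 619.9 / 2 = 310 kN.
Bearing governs: 310 kN.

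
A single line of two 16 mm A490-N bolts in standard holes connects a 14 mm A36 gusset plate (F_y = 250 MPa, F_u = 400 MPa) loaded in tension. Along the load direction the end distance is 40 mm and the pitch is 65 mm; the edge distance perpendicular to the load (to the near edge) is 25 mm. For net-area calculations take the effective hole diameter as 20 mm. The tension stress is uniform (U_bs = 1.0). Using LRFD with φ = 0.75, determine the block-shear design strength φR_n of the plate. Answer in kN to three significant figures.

Shear plane L_v = 40 + 1·65 = 105 mm; A_gv = 105 × 14 = 1470 mm².
A_nv = (105 − 1.5·20) × 14 = 1050 mm².
A_nt = (25 − 0.5·20) × 14 = 210 mm².
0.6 F_u A_nv = 252 kN; 0.6 F_y A_gv = 220.5 kN → shear yielding governs the shear term.
R_n = 220.5 + 1.0 × 400 × 210 / 1000 = 304.5 kN.
Design strength φR_n = 0.75 × 304.5 = 228 kN.

228 kN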